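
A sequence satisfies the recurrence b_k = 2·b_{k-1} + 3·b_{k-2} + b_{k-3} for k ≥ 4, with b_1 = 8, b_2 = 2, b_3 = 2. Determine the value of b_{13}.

Iterate the recurrence:
b_4 = 18;  b_5 = 44;  b_6 = 144;  b_7 = 438;  b_8 = 1352;  b_9 = 4162;  b_{10} = 12818;  b_{11} = 39474;  b_{12} = 121564;  b_{13} = 374368.

374368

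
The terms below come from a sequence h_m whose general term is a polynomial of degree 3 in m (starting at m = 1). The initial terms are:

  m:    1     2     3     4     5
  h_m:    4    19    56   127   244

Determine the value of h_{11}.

2584

1st diffs: 15, 37, 71, 117.
2nd diffs: 22, 34, 46.
3rd diffs: 12, 12 (constant).
Newton forward-difference form: h_m = 4 + 15·C(m-1,1) + 22·C(m-1,2) + 12·C(m-1,3).
At m = 11: m-1 = 10, so h_{11} = 4 + 150 + 990 + 1440 = 2584.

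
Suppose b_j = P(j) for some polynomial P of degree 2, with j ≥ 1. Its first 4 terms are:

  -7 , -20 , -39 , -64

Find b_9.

1st diffs: -13, -19, -25.
2nd diffs: -6, -6 (constant).
Newton forward-difference form: b_j = -7 + (-13)·C(j-1,1) + (-6)·C(j-1,2).
At j = 9: j-1 = 8, so b_9 = -7 - 104 - 168 = -279.

-279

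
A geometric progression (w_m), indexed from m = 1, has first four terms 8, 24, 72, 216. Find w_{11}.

472392

Common ratio r = 3.
w_m = 8·3^(m-1).
w_{11} = 8·3^10 = 472392.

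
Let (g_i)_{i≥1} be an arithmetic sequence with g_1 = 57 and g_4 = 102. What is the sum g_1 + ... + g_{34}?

Common difference d = (102 - 57) / (4 - 1) = 15.
g_i = 57 + (i - 1)·15.
g_{34} = 552; S = 34·(57 + 552)/2 = 10353.

10353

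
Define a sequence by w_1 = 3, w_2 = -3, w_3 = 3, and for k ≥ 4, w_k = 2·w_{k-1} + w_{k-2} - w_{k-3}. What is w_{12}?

1320

Applying the relation repeatedly:
w_4 = 0, w_5 = 6, w_6 = 9, w_7 = 24, w_8 = 51, w_9 = 117, w_{10} = 261, w_{11} = 588, w_{12} = 1320.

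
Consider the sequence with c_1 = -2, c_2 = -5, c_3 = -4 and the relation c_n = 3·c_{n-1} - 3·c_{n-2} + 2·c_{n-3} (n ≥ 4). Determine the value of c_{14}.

-2735

Step forward from the initial values:
c_4 = -1; c_5 = -1; c_6 = -8; …; c_{11} = -337; c_{12} = -680; c_{13} = -1367; c_{14} = -2735.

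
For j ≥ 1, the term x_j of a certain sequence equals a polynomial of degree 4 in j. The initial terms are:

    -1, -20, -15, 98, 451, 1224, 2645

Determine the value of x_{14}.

59968

1st diffs: -19, 5, 113, 353, 773, 1421.
2nd diffs: 24, 108, 240, 420, 648.
3rd diffs: 84, 132, 180, 228.
4th diffs: 48, 48, 48 (constant).
Newton forward-difference form: x_j = -1 + (-19)·C(j-1,1) + 24·C(j-1,2) + 84·C(j-1,3) + 48·C(j-1,4).
At j = 14: j-1 = 13, so x_{14} = -1 - 247 + 1872 + 24024 + 34320 = 59968.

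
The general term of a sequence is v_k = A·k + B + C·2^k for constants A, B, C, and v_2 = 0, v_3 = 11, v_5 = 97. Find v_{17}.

The three given values yield: 2A + B + 4C = 0; 3A + B + 8C = 11; 5A + B + 32C = 97.
Subtracting the first from the second: A + 4C = 11.
Subtracting the second from the third: 2A + 24C = 86.
Solving: C = 4, A = -5, then B = -6.
Hence v_{17} = -5·17 + (-6) + 4·131072 = 524197.

524197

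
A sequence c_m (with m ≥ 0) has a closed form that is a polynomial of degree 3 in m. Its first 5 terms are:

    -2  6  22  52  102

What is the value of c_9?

1st diffs: 8, 16, 30, 50.
2nd diffs: 8, 14, 20.
3rd diffs: 6, 6 (constant).
So c_m = m^3 + m^2 + 6m - 2.
Evaluating at m = 9 gives c_9 = 862.

862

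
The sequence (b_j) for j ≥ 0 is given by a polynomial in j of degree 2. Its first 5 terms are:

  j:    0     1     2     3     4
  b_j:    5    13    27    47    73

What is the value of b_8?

1st diffs: 8, 14, 20, 26.
2nd diffs: 6, 6, 6 (constant).
Newton forward-difference form: b_j = 5 + 8·C(j,1) + 6·C(j,2).
At j = 8: j = 8, so b_8 = 5 + 64 + 168 = 237.

237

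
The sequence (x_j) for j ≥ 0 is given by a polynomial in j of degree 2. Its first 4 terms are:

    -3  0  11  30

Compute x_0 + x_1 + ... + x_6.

322

1st diffs: 3, 11, 19.
2nd diffs: 8, 8 (constant).
So x_j = 4j^2 - j - 3.
Continuing: 57, 92, 135.
Summing j = 0..6 (7 terms) gives 322.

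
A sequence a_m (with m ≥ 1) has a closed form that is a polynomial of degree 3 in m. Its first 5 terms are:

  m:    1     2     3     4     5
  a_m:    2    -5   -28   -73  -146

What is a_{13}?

-2458

1st diffs: -7, -23, -45, -73.
2nd diffs: -16, -22, -28.
3rd diffs: -6, -6 (constant).
Newton forward-difference form: a_m = 2 + (-7)·C(m-1,1) + (-16)·C(m-1,2) + (-6)·C(m-1,3).
At m = 13: m-1 = 12, so a_{13} = 2 - 84 - 1056 - 1320 = -2458.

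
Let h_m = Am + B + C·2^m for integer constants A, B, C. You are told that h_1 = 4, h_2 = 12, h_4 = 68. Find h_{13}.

At m = 1, 2, 4: A + B + 2C = 4; 2A + B + 4C = 12; 4A + B + 16C = 68.
Subtracting the first from the second: A + 2C = 8.
Subtracting the second from the third: 2A + 12C = 56.
Solving: C = 5, A = -2, then B = -4.
Therefore h_{13} = -26 + (-4) + 5·8192 = 40930.

40930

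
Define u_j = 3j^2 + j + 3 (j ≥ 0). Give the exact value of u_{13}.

523

u_{13} = 3·13^2 + 1·13 + 3 = 523.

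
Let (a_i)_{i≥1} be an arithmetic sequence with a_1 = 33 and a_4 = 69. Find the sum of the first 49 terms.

15729

Common difference d = (69 - 33) / (4 - 1) = 12.
a_i = 33 + (i - 1)·12.
a_{49} = 609; S = 49·(33 + 609)/2 = 15729.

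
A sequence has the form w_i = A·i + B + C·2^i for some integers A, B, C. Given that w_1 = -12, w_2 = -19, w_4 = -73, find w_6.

-307

The three given values yield: A + B + 2C = -12; 2A + B + 4C = -19; 4A + B + 16C = -73.
Subtracting the first from the second: A + 2C = -7.
Subtracting the second from the third: 2A + 12C = -54.
Solving: C = -5, A = 3, then B = -5.
Therefore w_6 = 18 + (-5) + (-5)·64 = -307.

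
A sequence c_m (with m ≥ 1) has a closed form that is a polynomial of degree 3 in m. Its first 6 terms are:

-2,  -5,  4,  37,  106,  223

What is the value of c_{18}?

1st diffs: -3, 9, 33, 69, 117.
2nd diffs: 12, 24, 36, 48.
3rd diffs: 12, 12, 12 (constant).
Newton forward-difference form: c_m = -2 + (-3)·C(m-1,1) + 12·C(m-1,2) + 12·C(m-1,3).
At m = 18: m-1 = 17, so c_{18} = -2 - 51 + 1632 + 8160 = 9739.

9739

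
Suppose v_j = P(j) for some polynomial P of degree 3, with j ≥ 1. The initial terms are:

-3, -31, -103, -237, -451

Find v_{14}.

1st diffs: -28, -72, -134, -214.
2nd diffs: -44, -62, -80.
3rd diffs: -18, -18 (constant).
So v_j = -3j^3 - 4j^2 + 5j - 1.
Evaluating at j = 14 gives v_{14} = -8947.

-8947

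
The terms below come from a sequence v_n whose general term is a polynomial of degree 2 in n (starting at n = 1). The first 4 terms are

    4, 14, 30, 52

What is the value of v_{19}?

1102

1st diffs: 10, 16, 22.
2nd diffs: 6, 6 (constant).
So v_n = 3n^2 + n.
Evaluating at n = 19 gives v_{19} = 1102.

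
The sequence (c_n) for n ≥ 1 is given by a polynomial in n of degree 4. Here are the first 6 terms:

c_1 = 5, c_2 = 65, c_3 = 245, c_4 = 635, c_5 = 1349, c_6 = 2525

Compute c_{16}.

1st diffs: 60, 180, 390, 714, 1176.
2nd diffs: 120, 210, 324, 462.
3rd diffs: 90, 114, 138.
4th diffs: 24, 24 (constant).
Newton forward-difference form: c_n = 5 + 60·C(n-1,1) + 120·C(n-1,2) + 90·C(n-1,3) + 24·C(n-1,4).
At n = 16: n-1 = 15, so c_{16} = 5 + 900 + 12600 + 40950 + 32760 = 87215.

87215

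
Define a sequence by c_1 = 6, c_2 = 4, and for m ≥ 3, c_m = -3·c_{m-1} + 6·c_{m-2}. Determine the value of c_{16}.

Applying the relation repeatedly:
c_3 = 24; c_4 = -48; c_5 = 288; …; c_{13} = 35971776; c_{14} = -157277376; c_{15} = 687662784; c_{16} = -3006652608.

-3006652608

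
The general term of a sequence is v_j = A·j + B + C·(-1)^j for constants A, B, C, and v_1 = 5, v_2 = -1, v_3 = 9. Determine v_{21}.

The three given values yield: A + B - C = 5; 2A + B + C = -1; 3A + B - C = 9.
Subtracting the first from the second: A + 2C = -6.
Subtracting the second from the third: A - 2C = 10.
Solving: C = -4, A = 2, then B = -1.
Therefore v_{21} = 42 + (-1) + (-4)·(-1) = 45.

45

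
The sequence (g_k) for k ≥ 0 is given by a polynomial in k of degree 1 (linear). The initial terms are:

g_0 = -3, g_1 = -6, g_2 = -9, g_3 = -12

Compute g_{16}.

-51

1st diffs: -3, -3, -3 (constant).
So g_k = -3k - 3.
Evaluating at k = 16 gives g_{16} = -51.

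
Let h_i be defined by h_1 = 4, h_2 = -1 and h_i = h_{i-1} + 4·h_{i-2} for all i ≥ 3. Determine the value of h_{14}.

Compute successive terms:
h_3 = 15;  h_4 = 11;  h_5 = 71;  …;  h_{11} = 15711;  h_{12} = 39275;  h_{13} = 102119;  h_{14} = 259219.

259219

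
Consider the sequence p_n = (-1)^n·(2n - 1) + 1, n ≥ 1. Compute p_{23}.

-44

(-1)^23 = -1; 2n - 1 at n=23 is 45; so p_{23} = -44.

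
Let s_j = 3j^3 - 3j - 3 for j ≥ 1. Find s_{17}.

14685

s_{17} = 3·17^3 - 3·17 - 3 = 14685.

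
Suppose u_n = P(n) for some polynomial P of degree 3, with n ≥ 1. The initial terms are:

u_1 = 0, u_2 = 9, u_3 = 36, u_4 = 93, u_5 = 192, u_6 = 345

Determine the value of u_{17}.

1st diffs: 9, 27, 57, 99, 153.
2nd diffs: 18, 30, 42, 54.
3rd diffs: 12, 12, 12 (constant).
Newton forward-difference form: u_n = 9·C(n-1,1) + 18·C(n-1,2) + 12·C(n-1,3).
At n = 17: n-1 = 16, so u_{17} = 144 + 2160 + 6720 = 9024.

9024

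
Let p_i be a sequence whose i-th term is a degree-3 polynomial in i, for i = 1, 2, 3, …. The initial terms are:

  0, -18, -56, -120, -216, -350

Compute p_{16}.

1st diffs: -18, -38, -64, -96, -134.
2nd diffs: -20, -26, -32, -38.
3rd diffs: -6, -6, -6 (constant).
So p_i = -i^3 - 4i^2 + i + 4.
Evaluating at i = 16 gives p_{16} = -5100.

-5100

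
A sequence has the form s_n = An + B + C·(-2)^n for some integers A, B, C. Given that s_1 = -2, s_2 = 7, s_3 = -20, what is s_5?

-74

The three given values yield: A + B - 2C = -2; 2A + B + 4C = 7; 3A + B - 8C = -20.
Subtracting the first from the second: A + 6C = 9.
Subtracting the second from the third: A - 12C = -27.
Solving: C = 2, A = -3, then B = 5.
Hence s_5 = -3·5 + 5 + 2·(-32) = -74.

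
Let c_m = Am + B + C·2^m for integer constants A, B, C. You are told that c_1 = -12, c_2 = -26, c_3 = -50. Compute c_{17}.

-655426

The three given values yield: A + B + 2C = -12; 2A + B + 4C = -26; 3A + B + 8C = -50.
Subtracting the first from the second: A + 2C = -14.
Subtracting the second from the third: A + 4C = -24.
Solving: C = -5, A = -4, then B = 2.
Therefore c_{17} = -68 + 2 + (-5)·131072 = -655426.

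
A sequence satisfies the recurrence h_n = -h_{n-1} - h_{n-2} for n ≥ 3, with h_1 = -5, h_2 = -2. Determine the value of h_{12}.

Iterate the recurrence:
h_3 = 7;  h_4 = -5;  h_5 = -2;  h_6 = 7;  h_7 = -5;  h_8 = -2;  h_9 = 7;  h_{10} = -5;  h_{11} = -2;  h_{12} = 7.

7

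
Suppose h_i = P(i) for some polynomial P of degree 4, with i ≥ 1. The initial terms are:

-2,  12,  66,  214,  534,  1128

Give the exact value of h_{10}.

1st diffs: 14, 54, 148, 320, 594.
2nd diffs: 40, 94, 172, 274.
3rd diffs: 54, 78, 102.
4th diffs: 24, 24 (constant).
Newton forward-difference form: h_i = -2 + 14·C(i-1,1) + 40·C(i-1,2) + 54·C(i-1,3) + 24·C(i-1,4).
At i = 10: i-1 = 9, so h_{10} = -2 + 126 + 1440 + 4536 + 3024 = 9124.

9124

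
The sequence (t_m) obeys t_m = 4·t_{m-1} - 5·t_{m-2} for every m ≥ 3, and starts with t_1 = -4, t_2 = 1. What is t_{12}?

-68789

Iterate the recurrence:
t_3 = 24;  t_4 = 91;  t_5 = 244;  t_6 = 521;  t_7 = 864;  t_8 = 851;  t_9 = -916;  t_{10} = -7919;  t_{11} = -27096;  t_{12} = -68789.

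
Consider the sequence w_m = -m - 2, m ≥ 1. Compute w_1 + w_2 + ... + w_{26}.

-403

Over m = 1..26: Σm = 351.
Total = (-1)·351 + (-2)·26 = -403.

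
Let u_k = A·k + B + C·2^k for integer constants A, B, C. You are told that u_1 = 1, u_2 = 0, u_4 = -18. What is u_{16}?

-131022

Plug in k = 1, 2, 4: A + B + 2C = 1; 2A + B + 4C = 0; 4A + B + 16C = -18.
Subtracting the first from the second: A + 2C = -1.
Subtracting the second from the third: 2A + 12C = -18.
Solving: C = -2, A = 3, then B = 2.
So u_k = 3·k + 2 + (-2)·2^k; at k=16 this is -131022.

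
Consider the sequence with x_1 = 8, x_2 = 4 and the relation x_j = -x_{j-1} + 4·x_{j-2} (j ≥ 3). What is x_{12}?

-63372

Iterate the recurrence:
x_3 = 28;  x_4 = -12;  x_5 = 124;  x_6 = -172;  x_7 = 668;  x_8 = -1356;  x_9 = 4028;  x_{10} = -9452;  x_{11} = 25564;  x_{12} = -63372.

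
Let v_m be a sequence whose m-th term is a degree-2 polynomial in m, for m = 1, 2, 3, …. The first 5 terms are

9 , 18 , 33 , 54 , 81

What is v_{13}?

513

1st diffs: 9, 15, 21, 27.
2nd diffs: 6, 6, 6 (constant).
Newton forward-difference form: v_m = 9 + 9·C(m-1,1) + 6·C(m-1,2).
At m = 13: m-1 = 12, so v_{13} = 9 + 108 + 396 = 513.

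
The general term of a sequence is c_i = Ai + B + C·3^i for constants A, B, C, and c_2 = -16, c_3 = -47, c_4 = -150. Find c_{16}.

At i = 2, 3, 4: 2A + B + 9C = -16; 3A + B + 27C = -47; 4A + B + 81C = -150.
Subtracting the first from the second: A + 18C = -31.
Subtracting the second from the third: A + 54C = -103.
Solving: C = -2, A = 5, then B = -8.
Hence c_{16} = 5·16 + (-8) + (-2)·43046721 = -86093370.

-86093370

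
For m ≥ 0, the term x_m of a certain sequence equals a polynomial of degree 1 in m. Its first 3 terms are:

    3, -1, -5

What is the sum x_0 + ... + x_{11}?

-228

1st diffs: -4, -4 (constant).
So x_m = -4m + 3.
Continuing: …, -9, -13, -17, -21, …, x_{11} = -41.
Summing m = 0..11 (12 terms) gives -228.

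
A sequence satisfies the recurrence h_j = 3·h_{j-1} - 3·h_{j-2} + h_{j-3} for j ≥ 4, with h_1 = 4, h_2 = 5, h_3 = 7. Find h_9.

40

Compute successive terms:
h_4 = 10  h_5 = 14  h_6 = 19  h_7 = 25  h_8 = 32  h_9 = 40.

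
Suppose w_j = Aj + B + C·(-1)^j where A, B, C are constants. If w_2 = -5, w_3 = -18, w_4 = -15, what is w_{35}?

The three given values yield: 2A + B + C = -5; 3A + B - C = -18; 4A + B + C = -15.
Subtracting the first from the second: A - 2C = -13.
Subtracting the second from the third: A + 2C = 3.
Solving: C = 4, A = -5, then B = 1.
Hence w_{35} = -5·35 + 1 + 4·(-1) = -178.

-178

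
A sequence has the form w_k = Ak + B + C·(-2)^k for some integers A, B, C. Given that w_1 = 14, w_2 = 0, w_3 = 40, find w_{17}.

393288

Write the equations: A + B - 2C = 14; 2A + B + 4C = 0; 3A + B - 8C = 40.
Subtracting the first from the second: A + 6C = -14.
Subtracting the second from the third: A - 12C = 40.
Solving: C = -3, A = 4, then B = 4.
Therefore w_{17} = 68 + 4 + (-3)·(-131072) = 393288.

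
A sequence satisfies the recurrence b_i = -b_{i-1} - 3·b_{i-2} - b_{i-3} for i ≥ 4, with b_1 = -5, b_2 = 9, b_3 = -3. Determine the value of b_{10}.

9

Compute successive terms:
b_4 = -19;  b_5 = 19;  b_6 = 41;  b_7 = -79;  b_8 = -63;  b_9 = 259;  b_{10} = 9.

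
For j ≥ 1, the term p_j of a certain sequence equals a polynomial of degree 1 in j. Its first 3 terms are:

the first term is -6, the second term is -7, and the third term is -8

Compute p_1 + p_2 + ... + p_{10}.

1st diffs: -1, -1 (constant).
So p_j = -j - 5.
Continuing: …, -9, -10, -11, -12, …, p_{10} = -15.
Summing j = 1..10 (10 terms) gives -105.

-105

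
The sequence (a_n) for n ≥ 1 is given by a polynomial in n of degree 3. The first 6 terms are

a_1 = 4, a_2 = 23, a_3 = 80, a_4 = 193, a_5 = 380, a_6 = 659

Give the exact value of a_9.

1st diffs: 19, 57, 113, 187, 279.
2nd diffs: 38, 56, 74, 92.
3rd diffs: 18, 18, 18 (constant).
Newton forward-difference form: a_n = 4 + 19·C(n-1,1) + 38·C(n-1,2) + 18·C(n-1,3).
At n = 9: n-1 = 8, so a_9 = 4 + 152 + 1064 + 1008 = 2228.

2228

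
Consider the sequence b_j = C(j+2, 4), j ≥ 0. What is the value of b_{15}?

2380

C(17, 4) = 2380, so b_{15} = 2380.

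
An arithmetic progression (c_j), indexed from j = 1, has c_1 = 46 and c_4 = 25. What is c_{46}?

-269

Common difference d = (25 - 46) / (4 - 1) = -7.
c_j = 46 + (j - 1)·(-7).
c_{46} = 46 + 45·(-7) = -269.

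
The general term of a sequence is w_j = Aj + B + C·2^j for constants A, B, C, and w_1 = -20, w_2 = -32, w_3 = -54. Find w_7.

The three given values yield: A + B + 2C = -20; 2A + B + 4C = -32; 3A + B + 8C = -54.
Subtracting the first from the second: A + 2C = -12.
Subtracting the second from the third: A + 4C = -22.
Solving: C = -5, A = -2, then B = -8.
Therefore w_7 = -14 + (-8) + (-5)·128 = -662.

-662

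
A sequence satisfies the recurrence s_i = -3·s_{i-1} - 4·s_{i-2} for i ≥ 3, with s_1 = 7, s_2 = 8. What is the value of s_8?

-1988

Iterate the recurrence:
s_3 = -52;  s_4 = 124;  s_5 = -164;  s_6 = -4;  s_7 = 668;  s_8 = -1988.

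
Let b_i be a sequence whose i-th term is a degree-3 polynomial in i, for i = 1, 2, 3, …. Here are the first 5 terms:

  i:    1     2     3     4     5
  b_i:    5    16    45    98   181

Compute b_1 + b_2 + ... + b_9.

1st diffs: 11, 29, 53, 83.
2nd diffs: 18, 24, 30.
3rd diffs: 6, 6 (constant).
Newton forward-difference form: b_i = 5 + 11·C(i-1,1) + 18·C(i-1,2) + 6·C(i-1,3).
Continuing: 300, 461, 670, 933.
Summing i = 1..9 (9 terms) gives 2709.

2709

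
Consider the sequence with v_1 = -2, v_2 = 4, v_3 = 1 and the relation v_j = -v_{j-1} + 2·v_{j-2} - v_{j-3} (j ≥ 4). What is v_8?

126

Iterate the recurrence:
v_4 = 9  v_5 = -11  v_6 = 28  v_7 = -59  v_8 = 126.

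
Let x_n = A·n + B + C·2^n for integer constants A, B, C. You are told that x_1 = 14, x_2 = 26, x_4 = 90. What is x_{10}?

5142

At n = 1, 2, 4: A + B + 2C = 14; 2A + B + 4C = 26; 4A + B + 16C = 90.
Subtracting the first from the second: A + 2C = 12.
Subtracting the second from the third: 2A + 12C = 64.
Solving: C = 5, A = 2, then B = 2.
Hence x_{10} = 2·10 + 2 + 5·1024 = 5142.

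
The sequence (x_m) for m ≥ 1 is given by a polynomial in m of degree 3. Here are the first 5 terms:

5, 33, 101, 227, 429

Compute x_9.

1st diffs: 28, 68, 126, 202.
2nd diffs: 40, 58, 76.
3rd diffs: 18, 18 (constant).
Newton forward-difference form: x_m = 5 + 28·C(m-1,1) + 40·C(m-1,2) + 18·C(m-1,3).
At m = 9: m-1 = 8, so x_9 = 5 + 224 + 1120 + 1008 = 2357.

2357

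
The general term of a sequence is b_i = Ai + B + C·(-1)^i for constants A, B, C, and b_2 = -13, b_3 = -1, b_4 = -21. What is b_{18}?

-77

Write the equations: 2A + B + C = -13; 3A + B - C = -1; 4A + B + C = -21.
Subtracting the first from the second: A - 2C = 12.
Subtracting the second from the third: A + 2C = -20.
Solving: C = -8, A = -4, then B = 3.
Therefore b_{18} = -72 + 3 + (-8)·1 = -77.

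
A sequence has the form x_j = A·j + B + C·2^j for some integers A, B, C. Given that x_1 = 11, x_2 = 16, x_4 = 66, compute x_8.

1246

Plug in j = 1, 2, 4: A + B + 2C = 11; 2A + B + 4C = 16; 4A + B + 16C = 66.
Subtracting the first from the second: A + 2C = 5.
Subtracting the second from the third: 2A + 12C = 50.
Solving: C = 5, A = -5, then B = 6.
So x_j = -5·j + 6 + 5·2^j; at j=8 this is 1246.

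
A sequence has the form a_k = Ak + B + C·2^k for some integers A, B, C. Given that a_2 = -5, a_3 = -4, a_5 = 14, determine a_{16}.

65485

The three given values yield: 2A + B + 4C = -5; 3A + B + 8C = -4; 5A + B + 32C = 14.
Subtracting the first from the second: A + 4C = 1.
Subtracting the second from the third: 2A + 24C = 18.
Solving: C = 1, A = -3, then B = -3.
So a_k = -3·k + (-3) + 1·2^k; at k=16 this is 65485.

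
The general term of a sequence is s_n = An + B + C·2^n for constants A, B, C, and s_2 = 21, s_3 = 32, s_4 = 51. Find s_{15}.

65588

The three given values yield: 2A + B + 4C = 21; 3A + B + 8C = 32; 4A + B + 16C = 51.
Subtracting the first from the second: A + 4C = 11.
Subtracting the second from the third: A + 8C = 19.
Solving: C = 2, A = 3, then B = 7.
Hence s_{15} = 3·15 + 7 + 2·32768 = 65588.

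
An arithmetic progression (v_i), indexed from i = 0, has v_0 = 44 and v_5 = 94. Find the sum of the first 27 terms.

Common difference d = (94 - 44) / (5 - 0) = 10.
v_i = 44 + (i - 0)·10.
v_{26} = 304; S = 27·(44 + 304)/2 = 4698.

4698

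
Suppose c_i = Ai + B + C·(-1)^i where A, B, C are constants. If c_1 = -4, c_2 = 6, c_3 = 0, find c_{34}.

The three given values yield: A + B - C = -4; 2A + B + C = 6; 3A + B - C = 0.
Subtracting the first from the second: A + 2C = 10.
Subtracting the second from the third: A - 2C = -6.
Solving: C = 4, A = 2, then B = -2.
Hence c_{34} = 2·34 + (-2) + 4·1 = 70.

70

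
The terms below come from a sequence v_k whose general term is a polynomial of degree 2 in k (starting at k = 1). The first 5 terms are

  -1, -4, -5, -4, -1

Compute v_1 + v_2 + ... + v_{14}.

1st diffs: -3, -1, 1, 3.
2nd diffs: 2, 2, 2 (constant).
So v_k = k^2 - 6k + 4.
Continuing: …, 4, 11, 20, 31, …, v_{14} = 116.
Summing k = 1..14 (14 terms) gives 441.

441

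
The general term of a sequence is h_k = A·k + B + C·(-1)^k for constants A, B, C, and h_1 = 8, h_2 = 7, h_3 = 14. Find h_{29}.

92

The three given values yield: A + B - C = 8; 2A + B + C = 7; 3A + B - C = 14.
Subtracting the first from the second: A + 2C = -1.
Subtracting the second from the third: A - 2C = 7.
Solving: C = -2, A = 3, then B = 3.
So h_k = 3·k + 3 + (-2)·(-1)^k; at k=29 this is 92.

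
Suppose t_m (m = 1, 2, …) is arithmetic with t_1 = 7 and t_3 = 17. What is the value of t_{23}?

117

Common difference d = (17 - 7) / (3 - 1) = 5.
t_m = 7 + (m - 1)·5.
t_{23} = 7 + 22·5 = 117.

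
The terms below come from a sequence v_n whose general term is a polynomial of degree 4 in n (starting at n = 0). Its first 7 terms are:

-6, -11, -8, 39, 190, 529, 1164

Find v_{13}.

1st diffs: -5, 3, 47, 151, 339, 635.
2nd diffs: 8, 44, 104, 188, 296.
3rd diffs: 36, 60, 84, 108.
4th diffs: 24, 24, 24 (constant).
Newton forward-difference form: v_n = -6 + (-5)·C(n,1) + 8·C(n,2) + 36·C(n,3) + 24·C(n,4).
At n = 13: n = 13, so v_{13} = -6 - 65 + 624 + 10296 + 17160 = 28009.

28009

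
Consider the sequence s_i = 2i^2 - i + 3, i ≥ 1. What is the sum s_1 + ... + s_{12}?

1258

Over i = 1..12: Σi = 78, Σi² = 650.
Total = (2)·650 + (-1)·78 + (3)·12 = 1258.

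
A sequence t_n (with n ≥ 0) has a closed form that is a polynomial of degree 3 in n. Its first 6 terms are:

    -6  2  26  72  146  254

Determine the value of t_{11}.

1952

1st diffs: 8, 24, 46, 74, 108.
2nd diffs: 16, 22, 28, 34.
3rd diffs: 6, 6, 6 (constant).
Newton forward-difference form: t_n = -6 + 8·C(n,1) + 16·C(n,2) + 6·C(n,3).
At n = 11: n = 11, so t_{11} = -6 + 88 + 880 + 990 = 1952.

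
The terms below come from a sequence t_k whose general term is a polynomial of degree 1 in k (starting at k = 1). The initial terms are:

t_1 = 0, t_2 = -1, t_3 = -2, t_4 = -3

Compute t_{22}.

-21

1st diffs: -1, -1, -1 (constant).
So t_k = -k + 1.
Evaluating at k = 22 gives t_{22} = -21.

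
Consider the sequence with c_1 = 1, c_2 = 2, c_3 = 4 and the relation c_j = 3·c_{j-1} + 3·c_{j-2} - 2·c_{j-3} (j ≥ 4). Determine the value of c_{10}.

Step forward from the initial values:
c_4 = 16  c_5 = 56  c_6 = 208  c_7 = 760  c_8 = 2792  c_9 = 10240  c_{10} = 37576.

37576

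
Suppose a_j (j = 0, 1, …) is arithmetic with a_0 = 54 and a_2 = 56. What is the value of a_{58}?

Common difference d = (56 - 54) / (2 - 0) = 1.
a_j = 54 + (j - 0)·1.
a_{58} = 54 + 58·1 = 112.

112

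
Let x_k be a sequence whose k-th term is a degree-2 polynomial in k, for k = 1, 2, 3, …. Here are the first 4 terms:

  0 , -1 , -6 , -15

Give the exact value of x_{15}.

-378

1st diffs: -1, -5, -9.
2nd diffs: -4, -4 (constant).
Newton forward-difference form: x_k = (-1)·C(k-1,1) + (-4)·C(k-1,2).
At k = 15: k-1 = 14, so x_{15} = -14 - 364 = -378.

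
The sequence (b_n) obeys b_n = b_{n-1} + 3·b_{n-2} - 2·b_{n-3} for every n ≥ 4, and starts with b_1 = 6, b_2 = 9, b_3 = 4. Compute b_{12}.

3166

Iterate the recurrence:
b_4 = 19;  b_5 = 13;  b_6 = 62;  b_7 = 63;  b_8 = 223;  b_9 = 288;  b_{10} = 831;  b_{11} = 1249;  b_{12} = 3166.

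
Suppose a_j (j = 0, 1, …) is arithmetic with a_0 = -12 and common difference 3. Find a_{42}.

114

a_j = -12 + (j - 0)·3.
a_{42} = -12 + 42·3 = 114.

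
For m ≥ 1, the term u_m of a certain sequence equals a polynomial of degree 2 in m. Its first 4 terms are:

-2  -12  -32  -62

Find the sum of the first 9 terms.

1st diffs: -10, -20, -30.
2nd diffs: -10, -10 (constant).
Newton forward-difference form: u_m = -2 + (-10)·C(m-1,1) + (-10)·C(m-1,2).
Continuing: …, -102, -152, -212, -282, …, u_9 = -362.
Summing m = 1..9 (9 terms) gives -1218.

-1218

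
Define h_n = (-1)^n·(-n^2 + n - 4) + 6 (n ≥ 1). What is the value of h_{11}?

120

(-1)^11 = -1; -n^2 + n - 4 at n=11 is -114; so h_{11} = 120.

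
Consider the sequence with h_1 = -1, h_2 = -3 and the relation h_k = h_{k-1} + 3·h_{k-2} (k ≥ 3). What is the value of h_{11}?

-5001

Applying the relation repeatedly:
h_3 = -6; h_4 = -15; h_5 = -33; h_6 = -78; h_7 = -177; h_8 = -411; h_9 = -942; h_{10} = -2175; h_{11} = -5001.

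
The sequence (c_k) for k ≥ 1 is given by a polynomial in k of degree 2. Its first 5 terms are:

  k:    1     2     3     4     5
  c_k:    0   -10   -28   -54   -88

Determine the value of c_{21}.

1st diffs: -10, -18, -26, -34.
2nd diffs: -8, -8, -8 (constant).
Newton forward-difference form: c_k = (-10)·C(k-1,1) + (-8)·C(k-1,2).
At k = 21: k-1 = 20, so c_{21} = -200 - 1520 = -1720.

-1720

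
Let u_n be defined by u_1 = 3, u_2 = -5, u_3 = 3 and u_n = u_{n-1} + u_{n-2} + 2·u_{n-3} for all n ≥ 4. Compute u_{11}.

141

Applying the relation repeatedly:
u_4 = 4; u_5 = -3; u_6 = 7; u_7 = 12; u_8 = 13; u_9 = 39; u_{10} = 76; u_{11} = 141.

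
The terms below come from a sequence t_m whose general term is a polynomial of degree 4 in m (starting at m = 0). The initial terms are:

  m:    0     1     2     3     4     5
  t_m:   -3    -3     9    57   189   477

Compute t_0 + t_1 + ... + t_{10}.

1st diffs: 0, 12, 48, 132, 288.
2nd diffs: 12, 36, 84, 156.
3rd diffs: 24, 48, 72.
4th diffs: 24, 24 (constant).
Newton forward-difference form: t_m = -3 + 12·C(m,2) + 24·C(m,3) + 24·C(m,4).
Continuing: …, 1017, 1929, 3357, 5469, …, t_{10} = 8457.
Summing m = 0..10 (11 terms) gives 20955.

20955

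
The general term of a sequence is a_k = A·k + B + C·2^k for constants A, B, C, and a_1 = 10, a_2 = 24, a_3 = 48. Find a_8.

At k = 1, 2, 3: A + B + 2C = 10; 2A + B + 4C = 24; 3A + B + 8C = 48.
Subtracting the first from the second: A + 2C = 14.
Subtracting the second from the third: A + 4C = 24.
Solving: C = 5, A = 4, then B = -4.
So a_k = 4·k + (-4) + 5·2^k; at k=8 this is 1308.

1308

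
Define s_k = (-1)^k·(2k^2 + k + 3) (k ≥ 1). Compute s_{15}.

(-1)^15 = -1; 2k^2 + k + 3 at k=15 is 468; so s_{15} = -468.

-468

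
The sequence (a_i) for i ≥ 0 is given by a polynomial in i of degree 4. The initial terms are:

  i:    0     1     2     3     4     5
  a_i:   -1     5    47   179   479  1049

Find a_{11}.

1st diffs: 6, 42, 132, 300, 570.
2nd diffs: 36, 90, 168, 270.
3rd diffs: 54, 78, 102.
4th diffs: 24, 24 (constant).
Newton forward-difference form: a_i = -1 + 6·C(i,1) + 36·C(i,2) + 54·C(i,3) + 24·C(i,4).
At i = 11: i = 11, so a_{11} = -1 + 66 + 1980 + 8910 + 7920 = 18875.

18875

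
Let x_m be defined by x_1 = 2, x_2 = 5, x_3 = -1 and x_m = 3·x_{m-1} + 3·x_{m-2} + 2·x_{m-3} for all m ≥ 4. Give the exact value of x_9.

12611

Iterate the recurrence:
x_4 = 16; x_5 = 55; x_6 = 211; x_7 = 830; x_8 = 3233; x_9 = 12611.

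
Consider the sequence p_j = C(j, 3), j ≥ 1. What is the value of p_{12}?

C(12, 3) = 220, so p_{12} = 220.

220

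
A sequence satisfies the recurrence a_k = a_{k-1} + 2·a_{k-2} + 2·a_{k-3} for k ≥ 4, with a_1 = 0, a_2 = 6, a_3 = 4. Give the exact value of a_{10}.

Compute successive terms:
a_4 = 16; a_5 = 36; a_6 = 76; a_7 = 180; a_8 = 404; a_9 = 916; a_{10} = 2084.

2084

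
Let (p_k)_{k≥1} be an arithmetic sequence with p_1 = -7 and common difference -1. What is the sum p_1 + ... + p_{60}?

p_k = -7 + (k - 1)·(-1).
p_{60} = -66; S = 60·(-7 + (-66))/2 = -2190.

-2190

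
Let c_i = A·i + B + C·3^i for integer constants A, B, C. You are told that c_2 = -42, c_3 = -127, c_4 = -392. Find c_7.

The three given values yield: 2A + B + 9C = -42; 3A + B + 27C = -127; 4A + B + 81C = -392.
Subtracting the first from the second: A + 18C = -85.
Subtracting the second from the third: A + 54C = -265.
Solving: C = -5, A = 5, then B = -7.
Hence c_7 = 5·7 + (-7) + (-5)·2187 = -10907.

-10907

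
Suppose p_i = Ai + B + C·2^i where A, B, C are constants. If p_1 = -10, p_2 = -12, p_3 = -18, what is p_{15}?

Plug in i = 1, 2, 3: A + B + 2C = -10; 2A + B + 4C = -12; 3A + B + 8C = -18.
Subtracting the first from the second: A + 2C = -2.
Subtracting the second from the third: A + 4C = -6.
Solving: C = -2, A = 2, then B = -8.
So p_i = 2·i + (-8) + (-2)·2^i; at i=15 this is -65514.

-65514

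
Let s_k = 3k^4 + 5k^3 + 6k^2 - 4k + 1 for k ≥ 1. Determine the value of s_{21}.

s_{21} = 3·21^4 + 5·21^3 + 6·21^2 - 4·21 + 1 = 632311.

632311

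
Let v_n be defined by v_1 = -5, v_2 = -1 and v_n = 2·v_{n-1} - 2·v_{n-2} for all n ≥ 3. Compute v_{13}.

320

v_3 = 8; v_4 = 18; v_5 = 20; …; v_{10} = -16; v_{11} = 128; v_{12} = 288; v_{13} = 320.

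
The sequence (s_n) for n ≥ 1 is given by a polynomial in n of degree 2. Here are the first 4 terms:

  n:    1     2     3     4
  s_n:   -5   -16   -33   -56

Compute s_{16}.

-800

1st diffs: -11, -17, -23.
2nd diffs: -6, -6 (constant).
Newton forward-difference form: s_n = -5 + (-11)·C(n-1,1) + (-6)·C(n-1,2).
At n = 16: n-1 = 15, so s_{16} = -5 - 165 - 630 = -800.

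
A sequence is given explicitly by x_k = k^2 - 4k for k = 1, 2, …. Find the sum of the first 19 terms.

1710

Over k = 1..19: Σk = 190, Σk² = 2470.
Total = (1)·2470 + (-4)·190 = 1710.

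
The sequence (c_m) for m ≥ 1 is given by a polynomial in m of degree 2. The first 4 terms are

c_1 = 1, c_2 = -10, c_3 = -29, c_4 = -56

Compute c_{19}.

1st diffs: -11, -19, -27.
2nd diffs: -8, -8 (constant).
So c_m = -4m^2 + m + 4.
Evaluating at m = 19 gives c_{19} = -1421.

-1421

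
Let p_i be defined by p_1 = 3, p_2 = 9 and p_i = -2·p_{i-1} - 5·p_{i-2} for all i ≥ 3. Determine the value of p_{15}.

p_3 = -33; p_4 = 21; p_5 = 123; …; p_{12} = -35259; p_{13} = -26517; p_{14} = 229329; p_{15} = -326073.

-326073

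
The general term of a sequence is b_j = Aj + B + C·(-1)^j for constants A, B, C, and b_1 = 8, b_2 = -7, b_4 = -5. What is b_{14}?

5

Write the equations: A + B - C = 8; 2A + B + C = -7; 4A + B + C = -5.
Subtracting the first from the second: A + 2C = -15.
Subtracting the second from the third: 2A = 2.
Solving: C = -8, A = 1, then B = -1.
So b_j = 1·j + (-1) + (-8)·(-1)^j; at j=14 this is 5.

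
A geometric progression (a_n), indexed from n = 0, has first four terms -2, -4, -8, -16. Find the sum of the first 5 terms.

-62

Common ratio r = 2.
a_n = (-2)·2^(n-0).
S = (-2)·(2^5 - 1)/(2 - 1) = (-2)·(32 - 1)/(1) = -62.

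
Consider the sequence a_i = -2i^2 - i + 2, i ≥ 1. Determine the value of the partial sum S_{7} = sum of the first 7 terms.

Over i = 1..7: Σi = 28, Σi² = 140.
Total = (-2)·140 + (-1)·28 + (2)·7 = -294.

-294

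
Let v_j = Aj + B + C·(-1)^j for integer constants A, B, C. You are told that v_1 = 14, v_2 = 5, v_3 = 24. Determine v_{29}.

154

At j = 1, 2, 3: A + B - C = 14; 2A + B + C = 5; 3A + B - C = 24.
Subtracting the first from the second: A + 2C = -9.
Subtracting the second from the third: A - 2C = 19.
Solving: C = -7, A = 5, then B = 2.
So v_j = 5·j + 2 + (-7)·(-1)^j; at j=29 this is 154.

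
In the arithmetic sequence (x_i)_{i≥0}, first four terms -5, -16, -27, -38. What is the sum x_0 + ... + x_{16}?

Common difference d = -11.
x_i = -5 + (i - 0)·(-11).
x_{16} = -181; S = 17·(-5 + (-181))/2 = -1581.

-1581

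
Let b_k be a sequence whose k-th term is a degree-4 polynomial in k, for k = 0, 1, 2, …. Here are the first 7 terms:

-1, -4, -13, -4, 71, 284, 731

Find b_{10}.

1st diffs: -3, -9, 9, 75, 213, 447.
2nd diffs: -6, 18, 66, 138, 234.
3rd diffs: 24, 48, 72, 96.
4th diffs: 24, 24, 24 (constant).
Newton forward-difference form: b_k = -1 + (-3)·C(k,1) + (-6)·C(k,2) + 24·C(k,3) + 24·C(k,4).
At k = 10: k = 10, so b_{10} = -1 - 30 - 270 + 2880 + 5040 = 7619.

7619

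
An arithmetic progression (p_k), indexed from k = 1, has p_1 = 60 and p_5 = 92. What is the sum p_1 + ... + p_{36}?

Common difference d = (92 - 60) / (5 - 1) = 8.
p_k = 60 + (k - 1)·8.
p_{36} = 340; S = 36·(60 + 340)/2 = 7200.

7200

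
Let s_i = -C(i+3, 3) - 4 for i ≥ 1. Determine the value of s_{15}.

C(18, 3) = 816, so s_{15} = -820.

-820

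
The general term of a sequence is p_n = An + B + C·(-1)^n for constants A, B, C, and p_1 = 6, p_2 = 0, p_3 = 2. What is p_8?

Write the equations: A + B - C = 6; 2A + B + C = 0; 3A + B - C = 2.
Subtracting the first from the second: A + 2C = -6.
Subtracting the second from the third: A - 2C = 2.
Solving: C = -2, A = -2, then B = 6.
Hence p_8 = -2·8 + 6 + (-2)·1 = -12.

-12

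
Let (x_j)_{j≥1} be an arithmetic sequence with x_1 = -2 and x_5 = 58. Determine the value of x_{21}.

Common difference d = (58 - (-2)) / (5 - 1) = 15.
x_j = -2 + (j - 1)·15.
x_{21} = -2 + 20·15 = 298.

298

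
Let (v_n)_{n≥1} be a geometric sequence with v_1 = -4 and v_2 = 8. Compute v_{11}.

-4096

Common ratio r = -2.
v_n = (-4)·(-2)^(n-1).
v_{11} = (-4)·(-2)^10 = -4096.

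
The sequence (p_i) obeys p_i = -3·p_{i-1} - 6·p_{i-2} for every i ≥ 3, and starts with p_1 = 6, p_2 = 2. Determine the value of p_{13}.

249318

Compute successive terms:
p_3 = -42, p_4 = 114, p_5 = -90, …, p_{10} = 23490, p_{11} = -57834, p_{12} = 32562, p_{13} = 249318.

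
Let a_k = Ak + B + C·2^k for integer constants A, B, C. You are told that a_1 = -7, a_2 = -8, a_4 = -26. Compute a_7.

-241

Plug in k = 1, 2, 4: A + B + 2C = -7; 2A + B + 4C = -8; 4A + B + 16C = -26.
Subtracting the first from the second: A + 2C = -1.
Subtracting the second from the third: 2A + 12C = -18.
Solving: C = -2, A = 3, then B = -6.
Therefore a_7 = 21 + (-6) + (-2)·128 = -241.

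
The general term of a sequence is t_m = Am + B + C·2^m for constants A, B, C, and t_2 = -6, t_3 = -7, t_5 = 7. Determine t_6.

34

The three given values yield: 2A + B + 4C = -6; 3A + B + 8C = -7; 5A + B + 32C = 7.
Subtracting the first from the second: A + 4C = -1.
Subtracting the second from the third: 2A + 24C = 14.
Solving: C = 1, A = -5, then B = 0.
Hence t_6 = -5·6 + 0 + 1·64 = 34.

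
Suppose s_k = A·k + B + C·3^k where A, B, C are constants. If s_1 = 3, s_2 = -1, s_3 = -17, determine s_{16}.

-43046685

Plug in k = 1, 2, 3: A + B + 3C = 3; 2A + B + 9C = -1; 3A + B + 27C = -17.
Subtracting the first from the second: A + 6C = -4.
Subtracting the second from the third: A + 18C = -16.
Solving: C = -1, A = 2, then B = 4.
Therefore s_{16} = 32 + 4 + (-1)·43046721 = -43046685.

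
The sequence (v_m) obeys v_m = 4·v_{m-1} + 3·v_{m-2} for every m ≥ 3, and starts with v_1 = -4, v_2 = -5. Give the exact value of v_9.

-310964

Iterate the recurrence:
v_3 = -32  v_4 = -143  v_5 = -668  v_6 = -3101  v_7 = -14408  v_8 = -66935  v_9 = -310964.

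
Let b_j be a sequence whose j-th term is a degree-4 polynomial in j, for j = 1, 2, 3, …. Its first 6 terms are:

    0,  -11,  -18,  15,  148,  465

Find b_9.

3720

1st diffs: -11, -7, 33, 133, 317.
2nd diffs: 4, 40, 100, 184.
3rd diffs: 36, 60, 84.
4th diffs: 24, 24 (constant).
Newton forward-difference form: b_j = (-11)·C(j-1,1) + 4·C(j-1,2) + 36·C(j-1,3) + 24·C(j-1,4).
At j = 9: j-1 = 8, so b_9 = -88 + 112 + 2016 + 1680 = 3720.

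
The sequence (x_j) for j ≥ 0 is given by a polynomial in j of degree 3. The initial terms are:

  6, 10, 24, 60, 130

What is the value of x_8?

990

1st diffs: 4, 14, 36, 70.
2nd diffs: 10, 22, 34.
3rd diffs: 12, 12 (constant).
Newton forward-difference form: x_j = 6 + 4·C(j,1) + 10·C(j,2) + 12·C(j,3).
At j = 8: j = 8, so x_8 = 6 + 32 + 280 + 672 = 990.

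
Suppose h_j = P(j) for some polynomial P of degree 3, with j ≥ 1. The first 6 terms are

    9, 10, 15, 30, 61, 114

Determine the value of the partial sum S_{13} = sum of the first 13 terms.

1st diffs: 1, 5, 15, 31, 53.
2nd diffs: 4, 10, 16, 22.
3rd diffs: 6, 6, 6 (constant).
Newton forward-difference form: h_j = 9 + 1·C(j-1,1) + 4·C(j-1,2) + 6·C(j-1,3).
Continuing: …, 195, 310, 465, 666, …, h_{13} = 1605.
Summing j = 1..13 (13 terms) gives 5629.

5629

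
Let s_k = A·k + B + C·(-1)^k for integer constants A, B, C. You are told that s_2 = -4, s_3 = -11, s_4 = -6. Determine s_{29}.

The three given values yield: 2A + B + C = -4; 3A + B - C = -11; 4A + B + C = -6.
Subtracting the first from the second: A - 2C = -7.
Subtracting the second from the third: A + 2C = 5.
Solving: C = 3, A = -1, then B = -5.
Hence s_{29} = -1·29 + (-5) + 3·(-1) = -37.

-37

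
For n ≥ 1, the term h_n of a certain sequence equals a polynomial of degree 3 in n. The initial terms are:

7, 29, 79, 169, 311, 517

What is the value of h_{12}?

1st diffs: 22, 50, 90, 142, 206.
2nd diffs: 28, 40, 52, 64.
3rd diffs: 12, 12, 12 (constant).
Newton forward-difference form: h_n = 7 + 22·C(n-1,1) + 28·C(n-1,2) + 12·C(n-1,3).
At n = 12: n-1 = 11, so h_{12} = 7 + 242 + 1540 + 1980 = 3769.

3769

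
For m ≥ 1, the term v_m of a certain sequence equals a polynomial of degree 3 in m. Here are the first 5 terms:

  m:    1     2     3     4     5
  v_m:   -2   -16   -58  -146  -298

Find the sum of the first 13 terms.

1st diffs: -14, -42, -88, -152.
2nd diffs: -28, -46, -64.
3rd diffs: -18, -18 (constant).
Newton forward-difference form: v_m = -2 + (-14)·C(m-1,1) + (-28)·C(m-1,2) + (-18)·C(m-1,3).
Continuing: …, -532, -866, -1318, -1906, …, v_{13} = -5978.
Summing m = 1..13 (13 terms) gives -21996.

-21996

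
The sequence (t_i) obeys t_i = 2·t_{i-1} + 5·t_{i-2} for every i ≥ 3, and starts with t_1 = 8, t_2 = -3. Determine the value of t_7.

Iterate the recurrence:
t_3 = 34; t_4 = 53; t_5 = 276; t_6 = 817; t_7 = 3014.

3014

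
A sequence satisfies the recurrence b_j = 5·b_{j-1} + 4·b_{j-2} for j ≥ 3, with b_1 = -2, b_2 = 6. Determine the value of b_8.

Compute successive terms:
b_3 = 22;  b_4 = 134;  b_5 = 758;  b_6 = 4326;  b_7 = 24662;  b_8 = 140614.

140614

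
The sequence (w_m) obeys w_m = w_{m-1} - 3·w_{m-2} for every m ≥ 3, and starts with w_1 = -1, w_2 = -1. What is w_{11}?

Step forward from the initial values:
w_3 = 2; w_4 = 5; w_5 = -1; w_6 = -16; w_7 = -13; w_8 = 35; w_9 = 74; w_{10} = -31; w_{11} = -253.

-253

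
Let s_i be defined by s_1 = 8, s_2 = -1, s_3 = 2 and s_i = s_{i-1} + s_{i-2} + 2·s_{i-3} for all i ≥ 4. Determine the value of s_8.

Step forward from the initial values:
s_4 = 17  s_5 = 17  s_6 = 38  s_7 = 89  s_8 = 161.

161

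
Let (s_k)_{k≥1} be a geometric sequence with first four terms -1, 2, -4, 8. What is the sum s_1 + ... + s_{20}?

Common ratio r = -2.
s_k = (-1)·(-2)^(k-1).
S = (-1)·((-2)^20 - 1)/(-2 - 1) = (-1)·(1048576 - 1)/(-3) = 349525.

349525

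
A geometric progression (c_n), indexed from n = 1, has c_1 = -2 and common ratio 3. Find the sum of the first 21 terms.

c_n = (-2)·3^(n-1).
S = (-2)·(3^21 - 1)/(3 - 1) = (-2)·(10460353203 - 1)/(2) = -10460353202.

-10460353202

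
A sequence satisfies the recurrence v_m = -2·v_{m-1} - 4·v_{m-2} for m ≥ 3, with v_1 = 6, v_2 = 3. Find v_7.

Applying the relation repeatedly:
v_3 = -30, v_4 = 48, v_5 = 24, v_6 = -240, v_7 = 384.

384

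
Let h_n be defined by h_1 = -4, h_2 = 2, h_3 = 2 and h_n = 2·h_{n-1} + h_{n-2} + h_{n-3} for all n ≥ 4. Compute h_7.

50

Compute successive terms:
h_4 = 2  h_5 = 8  h_6 = 20  h_7 = 50.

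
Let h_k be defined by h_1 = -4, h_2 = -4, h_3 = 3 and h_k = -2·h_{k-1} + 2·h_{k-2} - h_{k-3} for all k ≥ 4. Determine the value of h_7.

236

Compute successive terms:
h_4 = -10; h_5 = 30; h_6 = -83; h_7 = 236.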